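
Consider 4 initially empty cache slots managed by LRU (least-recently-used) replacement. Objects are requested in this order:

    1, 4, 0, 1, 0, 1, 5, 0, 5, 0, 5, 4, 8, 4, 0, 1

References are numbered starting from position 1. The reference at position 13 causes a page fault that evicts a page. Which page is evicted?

1

pos 1: 1: miss, frames (1)
pos 2: 4: miss, frames (1 4)
pos 3: 0: miss, frames (1 4 0)
pos 4: 1: hit
pos 5: 0: hit
pos 6: 1: hit
pos 7: 5: miss, frames (4 0 1 5)
pos 8: 0: hit
pos 9: 5: hit
pos 10: 0: hit
pos 11: 5: hit
pos 12: 4: hit
pos 13: 8: miss, evict 1, frames (0 5 4 8)
At position 13, page 1 is evicted.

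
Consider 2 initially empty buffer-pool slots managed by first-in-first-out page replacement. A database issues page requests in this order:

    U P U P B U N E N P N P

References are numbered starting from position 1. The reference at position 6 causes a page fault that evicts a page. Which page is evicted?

P

pos 1: U -> fault, frames (U)
pos 2: P -> fault, frames (U P)
pos 3: U -> hit
pos 4: P -> hit
pos 5: B -> fault, evict U, frames (P B)
pos 6: U -> fault, evict P, frames (B U)
At position 6, page P is evicted.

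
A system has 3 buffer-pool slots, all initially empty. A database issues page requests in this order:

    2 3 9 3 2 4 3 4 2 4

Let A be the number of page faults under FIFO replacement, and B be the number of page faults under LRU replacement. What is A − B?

1

Under FIFO: F F F . . F . . F . → 5 faults.
Under LRU: F F F . . F . . . . → 4 faults.
A − B = 5 − 4 = 1.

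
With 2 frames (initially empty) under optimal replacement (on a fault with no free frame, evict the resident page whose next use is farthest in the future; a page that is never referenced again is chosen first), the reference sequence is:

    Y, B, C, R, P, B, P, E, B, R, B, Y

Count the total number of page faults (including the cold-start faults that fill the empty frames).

Y: miss, frames [Y]
B: miss, frames [Y, B]
C: miss, evict Y, frames [B, C]
R: miss, evict C, frames [B, R]
P: miss, evict R, frames [B, P]
B: hit
P: hit
E: miss, evict P, frames [B, E]
B: hit
R: miss, evict E, frames [B, R]
B: hit
Y: miss, evict R, frames [B, Y]
Page faults: 8.

8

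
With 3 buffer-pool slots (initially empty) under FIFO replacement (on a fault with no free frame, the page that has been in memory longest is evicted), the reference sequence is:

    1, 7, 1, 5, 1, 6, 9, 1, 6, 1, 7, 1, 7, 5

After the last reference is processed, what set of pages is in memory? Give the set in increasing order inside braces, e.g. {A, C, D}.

1 -> fault, frames [1]
7 -> fault, frames [1, 7]
1 -> hit
5 -> fault, frames [1, 7, 5]
1 -> hit
6 -> fault, evict 1, frames [7, 5, 6]
9 -> fault, evict 7, frames [5, 6, 9]
1 -> fault, evict 5, frames [6, 9, 1]
6 -> hit
1 -> hit
7 -> fault, evict 6, frames [9, 1, 7]
1 -> hit
7 -> hit
5 -> fault, evict 9, frames [1, 7, 5]

{1, 5, 7}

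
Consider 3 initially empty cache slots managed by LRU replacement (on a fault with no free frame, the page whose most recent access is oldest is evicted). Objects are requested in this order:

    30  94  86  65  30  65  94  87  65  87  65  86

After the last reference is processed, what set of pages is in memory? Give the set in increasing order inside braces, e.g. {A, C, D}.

{65, 86, 87}

30 → miss, frames {30}
94 → miss, frames {30,94}
86 → miss, frames {30,94,86}
65 → miss, evict 30, frames {94,86,65}
30 → miss, evict 94, frames {86,65,30}
65 → hit
94 → miss, evict 86, frames {30,65,94}
87 → miss, evict 30, frames {65,94,87}
65 → hit
87 → hit
65 → hit
86 → miss, evict 94, frames {87,65,86}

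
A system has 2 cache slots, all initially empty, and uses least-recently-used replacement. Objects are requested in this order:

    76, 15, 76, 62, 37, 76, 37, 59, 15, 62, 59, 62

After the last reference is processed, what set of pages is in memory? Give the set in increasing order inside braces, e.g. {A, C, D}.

76 -> fault, frames (76)
15 -> fault, frames (76 15)
76 -> hit
62 -> fault, evict 15, frames (76 62)
37 -> fault, evict 76, frames (62 37)
76 -> fault, evict 62, frames (37 76)
37 -> hit
59 -> fault, evict 76, frames (37 59)
15 -> fault, evict 37, frames (59 15)
62 -> fault, evict 59, frames (15 62)
59 -> fault, evict 15, frames (62 59)
62 -> hit

{59, 62}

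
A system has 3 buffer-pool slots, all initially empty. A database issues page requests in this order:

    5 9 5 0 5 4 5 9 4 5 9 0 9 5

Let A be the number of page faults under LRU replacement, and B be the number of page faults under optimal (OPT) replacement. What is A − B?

Under LRU: F F . F . F . F . . . F . . → 6 faults.
Under OPT: F F . F . F . . . . . F . . → 5 faults.
A − B = 6 − 5 = 1.

1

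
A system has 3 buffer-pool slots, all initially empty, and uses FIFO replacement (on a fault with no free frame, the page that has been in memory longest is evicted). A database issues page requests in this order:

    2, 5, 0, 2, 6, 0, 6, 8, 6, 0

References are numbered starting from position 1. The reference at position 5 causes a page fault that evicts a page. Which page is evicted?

pos 1: 2 -> fault, frames (2)
pos 2: 5 -> fault, frames (2 5)
pos 3: 0 -> fault, frames (2 5 0)
pos 4: 2 -> hit
pos 5: 6 -> fault, evict 2, frames (5 0 6)
At position 5, page 2 is evicted.

2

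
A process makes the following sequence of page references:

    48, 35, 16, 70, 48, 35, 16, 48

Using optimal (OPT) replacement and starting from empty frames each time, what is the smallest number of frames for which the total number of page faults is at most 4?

4

f=1: 8 faults
f=2: 6 faults
f=3: 5 faults
f=4: 4 faults
Smallest f with faults ≤ 4 is 4.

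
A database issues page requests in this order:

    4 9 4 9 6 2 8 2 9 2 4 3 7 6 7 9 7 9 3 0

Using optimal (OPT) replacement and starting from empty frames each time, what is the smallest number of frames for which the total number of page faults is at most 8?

5

f=1: 20 faults
f=2: 13 faults
f=3: 11 faults
f=4: 9 faults
f=5: 8 faults
f=6: 8 faults
f=7: 8 faults
f=8: 8 faults
Smallest f with faults ≤ 8 is 5.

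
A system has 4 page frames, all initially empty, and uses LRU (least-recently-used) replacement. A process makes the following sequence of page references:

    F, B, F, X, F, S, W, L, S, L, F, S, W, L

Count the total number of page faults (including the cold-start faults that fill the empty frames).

6

F: fault, frames {F}
B: fault, frames {F,B}
F: hit
X: fault, frames {B,F,X}
F: hit
S: fault, frames {B,X,F,S}
W: fault, evict B, frames {X,F,S,W}
L: fault, evict X, frames {F,S,W,L}
S: hit
L: hit
F: hit
S: hit
W: hit
L: hit
Page faults: 6.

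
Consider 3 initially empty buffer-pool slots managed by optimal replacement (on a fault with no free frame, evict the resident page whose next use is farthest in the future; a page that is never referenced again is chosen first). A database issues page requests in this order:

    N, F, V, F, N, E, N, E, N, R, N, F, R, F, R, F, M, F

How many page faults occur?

N → fault, frames [N]
F → fault, frames [N, F]
V → fault, frames [N, F, V]
F → hit
N → hit
E → fault, evict V, frames [N, F, E]
N → hit
E → hit
N → hit
R → fault, evict E, frames [N, F, R]
N → hit
F → hit
R → hit
F → hit
R → hit
F → hit
M → fault, evict R, frames [N, F, M]
F → hit
Page faults: 6.

6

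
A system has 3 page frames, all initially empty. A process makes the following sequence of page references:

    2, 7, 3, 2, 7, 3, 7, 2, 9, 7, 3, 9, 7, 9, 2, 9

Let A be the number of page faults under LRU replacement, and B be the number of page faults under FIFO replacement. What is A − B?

Under LRU: F F F . . . . . F . F . . . F . → 6 faults.
Under FIFO: F F F . . . . . F . . . . . F . → 5 faults.
A − B = 6 − 5 = 1.

1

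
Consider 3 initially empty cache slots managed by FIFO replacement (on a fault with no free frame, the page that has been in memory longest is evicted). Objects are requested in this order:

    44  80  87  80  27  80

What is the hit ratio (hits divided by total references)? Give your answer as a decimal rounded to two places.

44 -> miss, frames (44)
80 -> miss, frames (44 80)
87 -> miss, frames (44 80 87)
80 -> hit
27 -> miss, evict 44, frames (80 87 27)
80 -> hit
Hits: 2 of 6 references → 2/6 = 0.3333.

0.33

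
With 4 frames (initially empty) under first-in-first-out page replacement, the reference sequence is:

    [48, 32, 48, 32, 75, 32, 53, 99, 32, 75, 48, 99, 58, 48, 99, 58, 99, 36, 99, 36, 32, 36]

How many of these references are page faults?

48 -> miss, frames [48]
32 -> miss, frames [48, 32]
48 -> hit
32 -> hit
75 -> miss, frames [48, 32, 75]
32 -> hit
53 -> miss, frames [48, 32, 75, 53]
99 -> miss, evict 48, frames [32, 75, 53, 99]
32 -> hit
75 -> hit
48 -> miss, evict 32, frames [75, 53, 99, 48]
99 -> hit
58 -> miss, evict 75, frames [53, 99, 48, 58]
48 -> hit
99 -> hit
58 -> hit
99 -> hit
36 -> miss, evict 53, frames [99, 48, 58, 36]
99 -> hit
36 -> hit
32 -> miss, evict 99, frames [48, 58, 36, 32]
36 -> hit
Page faults: 9.

9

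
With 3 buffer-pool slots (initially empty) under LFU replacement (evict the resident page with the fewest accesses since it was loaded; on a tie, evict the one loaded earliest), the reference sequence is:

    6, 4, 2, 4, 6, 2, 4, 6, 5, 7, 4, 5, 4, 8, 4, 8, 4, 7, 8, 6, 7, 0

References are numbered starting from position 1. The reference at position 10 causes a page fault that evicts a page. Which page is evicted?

pos 1: 6 -> fault, frames (6)
pos 2: 4 -> fault, frames (6 4)
pos 3: 2 -> fault, frames (6 4 2)
pos 4: 4 -> hit
pos 5: 6 -> hit
pos 6: 2 -> hit
pos 7: 4 -> hit
pos 8: 6 -> hit
pos 9: 5 -> fault, evict 2, frames (6 4 5)
pos 10: 7 -> fault, evict 5, frames (6 4 7)
At position 10, page 5 is evicted.

5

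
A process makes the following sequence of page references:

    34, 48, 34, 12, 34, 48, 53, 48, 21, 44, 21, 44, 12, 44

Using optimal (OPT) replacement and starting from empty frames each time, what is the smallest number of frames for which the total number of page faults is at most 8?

2

f=1: 14 faults
f=2: 8 faults
f=3: 6 faults
f=4: 6 faults
f=5: 6 faults
f=6: 6 faults
Smallest f with faults ≤ 8 is 2.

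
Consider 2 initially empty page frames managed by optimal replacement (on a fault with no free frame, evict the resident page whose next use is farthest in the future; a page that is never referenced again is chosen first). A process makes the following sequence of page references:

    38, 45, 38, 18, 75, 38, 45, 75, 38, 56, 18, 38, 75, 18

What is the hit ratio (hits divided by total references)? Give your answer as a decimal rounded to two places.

38: miss, frames {38}
45: miss, frames {38,45}
38: hit
18: miss, evict 45, frames {38,18}
75: miss, evict 18, frames {38,75}
38: hit
45: miss, evict 38, frames {75,45}
75: hit
38: miss, evict 45, frames {75,38}
56: miss, evict 75, frames {38,56}
18: miss, evict 56, frames {38,18}
38: hit
75: miss, evict 38, frames {18,75}
18: hit
Hits: 5 of 14 references → 5/14 = 0.3571.

0.36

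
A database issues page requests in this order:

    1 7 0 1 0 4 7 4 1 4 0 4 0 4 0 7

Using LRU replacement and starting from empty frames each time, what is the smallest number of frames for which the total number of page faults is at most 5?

4

f=1: 16 faults
f=2: 9 faults
f=3: 8 faults
f=4: 4 faults
Smallest f with faults ≤ 5 is 4.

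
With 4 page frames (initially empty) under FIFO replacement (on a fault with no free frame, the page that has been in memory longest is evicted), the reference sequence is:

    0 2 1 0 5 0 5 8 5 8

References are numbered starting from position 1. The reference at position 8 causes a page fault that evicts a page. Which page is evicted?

pos 1: 0 -> fault, frames (0)
pos 2: 2 -> fault, frames (0 2)
pos 3: 1 -> fault, frames (0 2 1)
pos 4: 0 -> hit
pos 5: 5 -> fault, frames (0 2 1 5)
pos 6: 0 -> hit
pos 7: 5 -> hit
pos 8: 8 -> fault, evict 0, frames (2 1 5 8)
At position 8, page 0 is evicted.

0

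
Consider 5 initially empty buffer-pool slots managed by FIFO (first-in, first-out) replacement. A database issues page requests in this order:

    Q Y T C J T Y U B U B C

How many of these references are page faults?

Q → fault, frames {Q}
Y → fault, frames {Q,Y}
T → fault, frames {Q,Y,T}
C → fault, frames {Q,Y,T,C}
J → fault, frames {Q,Y,T,C,J}
T → hit
Y → hit
U → fault, evict Q, frames {Y,T,C,J,U}
B → fault, evict Y, frames {T,C,J,U,B}
U → hit
B → hit
C → hit
Page faults: 7.

7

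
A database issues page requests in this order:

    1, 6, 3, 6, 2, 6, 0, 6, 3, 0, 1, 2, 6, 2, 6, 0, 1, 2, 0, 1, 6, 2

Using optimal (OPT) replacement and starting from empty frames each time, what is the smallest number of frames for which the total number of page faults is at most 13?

f=1: 22 faults
f=2: 14 faults
f=3: 9 faults
f=4: 6 faults
f=5: 5 faults
Smallest f with faults ≤ 13 is 3.

3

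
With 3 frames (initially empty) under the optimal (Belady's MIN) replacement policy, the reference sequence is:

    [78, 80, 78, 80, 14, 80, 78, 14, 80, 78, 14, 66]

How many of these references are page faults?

4

78 → fault, frames [78]
80 → fault, frames [78, 80]
78 → hit
80 → hit
14 → fault, frames [78, 80, 14]
80 → hit
78 → hit
14 → hit
80 → hit
78 → hit
14 → hit
66 → fault, evict 14, frames [78, 80, 66]
Page faults: 4.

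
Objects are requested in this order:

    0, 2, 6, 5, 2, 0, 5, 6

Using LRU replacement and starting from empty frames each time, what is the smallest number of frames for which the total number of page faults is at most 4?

4

f=1: 8 faults
f=2: 8 faults
f=3: 6 faults
f=4: 4 faults
Smallest f with faults ≤ 4 is 4.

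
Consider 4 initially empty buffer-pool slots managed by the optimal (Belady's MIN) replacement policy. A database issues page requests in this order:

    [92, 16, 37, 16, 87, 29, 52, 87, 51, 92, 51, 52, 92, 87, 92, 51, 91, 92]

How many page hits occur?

92: fault, frames {92}
16: fault, frames {92,16}
37: fault, frames {92,16,37}
16: hit
87: fault, frames {92,16,37,87}
29: fault, evict 37, frames {92,16,87,29}
52: fault, evict 29, frames {92,16,87,52}
87: hit
51: fault, evict 16, frames {92,87,52,51}
92: hit
51: hit
52: hit
92: hit
87: hit
92: hit
51: hit
91: fault, evict 51, frames {92,87,52,91}
92: hit
Hits: 10.

10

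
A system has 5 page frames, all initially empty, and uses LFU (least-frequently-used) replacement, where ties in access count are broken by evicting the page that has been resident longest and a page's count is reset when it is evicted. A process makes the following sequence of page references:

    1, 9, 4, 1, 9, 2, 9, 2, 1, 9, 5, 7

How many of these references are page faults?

1 → miss, frames (1)
9 → miss, frames (1 9)
4 → miss, frames (1 9 4)
1 → hit
9 → hit
2 → miss, frames (1 9 4 2)
9 → hit
2 → hit
1 → hit
9 → hit
5 → miss, frames (1 9 4 2 5)
7 → miss, evict 4, frames (1 9 2 5 7)
Page faults: 6.

6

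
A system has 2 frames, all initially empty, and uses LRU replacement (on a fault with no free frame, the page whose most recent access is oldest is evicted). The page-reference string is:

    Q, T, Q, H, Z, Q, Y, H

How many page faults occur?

Q → miss, frames {Q}
T → miss, frames {Q,T}
Q → hit
H → miss, evict T, frames {Q,H}
Z → miss, evict Q, frames {H,Z}
Q → miss, evict H, frames {Z,Q}
Y → miss, evict Z, frames {Q,Y}
H → miss, evict Q, frames {Y,H}
Page faults: 7.

7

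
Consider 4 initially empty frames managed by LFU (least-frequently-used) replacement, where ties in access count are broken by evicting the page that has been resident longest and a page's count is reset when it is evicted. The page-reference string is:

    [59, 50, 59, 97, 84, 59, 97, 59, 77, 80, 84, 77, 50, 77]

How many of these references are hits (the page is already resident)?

59 -> miss, frames [59]
50 -> miss, frames [59, 50]
59 -> hit
97 -> miss, frames [59, 50, 97]
84 -> miss, frames [59, 50, 97, 84]
59 -> hit
97 -> hit
59 -> hit
77 -> miss, evict 50, frames [59, 97, 84, 77]
80 -> miss, evict 84, frames [59, 97, 77, 80]
84 -> miss, evict 77, frames [59, 97, 80, 84]
77 -> miss, evict 80, frames [59, 97, 84, 77]
50 -> miss, evict 84, frames [59, 97, 77, 50]
77 -> hit
Hits: 5.

5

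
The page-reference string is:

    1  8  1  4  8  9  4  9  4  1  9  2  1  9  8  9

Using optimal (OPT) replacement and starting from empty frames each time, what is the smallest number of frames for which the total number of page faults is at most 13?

2

f=1: 16 faults
f=2: 8 faults
f=3: 6 faults
f=4: 5 faults
f=5: 5 faults
Smallest f with faults ≤ 13 is 2.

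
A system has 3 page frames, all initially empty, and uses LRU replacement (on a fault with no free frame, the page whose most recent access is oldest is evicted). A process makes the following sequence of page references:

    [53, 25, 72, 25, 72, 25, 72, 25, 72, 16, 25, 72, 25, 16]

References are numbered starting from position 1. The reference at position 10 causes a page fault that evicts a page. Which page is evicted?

pos 1: 53 → miss, frames [53]
pos 2: 25 → miss, frames [53, 25]
pos 3: 72 → miss, frames [53, 25, 72]
pos 4: 25 → hit
pos 5: 72 → hit
pos 6: 25 → hit
pos 7: 72 → hit
pos 8: 25 → hit
pos 9: 72 → hit
pos 10: 16 → miss, evict 53, frames [25, 72, 16]
At position 10, page 53 is evicted.

53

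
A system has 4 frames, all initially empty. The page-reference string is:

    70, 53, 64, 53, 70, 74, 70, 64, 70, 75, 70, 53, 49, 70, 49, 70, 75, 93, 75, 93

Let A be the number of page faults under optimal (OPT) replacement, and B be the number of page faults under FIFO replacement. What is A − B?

Under OPT: F F F . . F . . . F . . F . . . . F . . → 7 faults.
Under FIFO: F F F . . F . . . F F F F . . . . F F . → 10 faults.
A − B = 7 − 10 = -3.

-3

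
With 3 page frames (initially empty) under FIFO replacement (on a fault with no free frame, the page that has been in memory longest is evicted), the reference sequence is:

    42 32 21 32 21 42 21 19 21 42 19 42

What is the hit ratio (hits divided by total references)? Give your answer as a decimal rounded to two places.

42: miss, frames [42]
32: miss, frames [42, 32]
21: miss, frames [42, 32, 21]
32: hit
21: hit
42: hit
21: hit
19: miss, evict 42, frames [32, 21, 19]
21: hit
42: miss, evict 32, frames [21, 19, 42]
19: hit
42: hit
Hits: 7 of 12 references → 7/12 = 0.5833.

0.58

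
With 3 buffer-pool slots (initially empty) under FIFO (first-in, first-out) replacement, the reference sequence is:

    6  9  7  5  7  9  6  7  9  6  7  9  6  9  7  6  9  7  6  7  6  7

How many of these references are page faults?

7

6 -> fault, frames (6)
9 -> fault, frames (6 9)
7 -> fault, frames (6 9 7)
5 -> fault, evict 6, frames (9 7 5)
7 -> hit
9 -> hit
6 -> fault, evict 9, frames (7 5 6)
7 -> hit
9 -> fault, evict 7, frames (5 6 9)
6 -> hit
7 -> fault, evict 5, frames (6 9 7)
9 -> hit
6 -> hit
9 -> hit
7 -> hit
6 -> hit
9 -> hit
7 -> hit
6 -> hit
7 -> hit
6 -> hit
7 -> hit
Page faults: 7.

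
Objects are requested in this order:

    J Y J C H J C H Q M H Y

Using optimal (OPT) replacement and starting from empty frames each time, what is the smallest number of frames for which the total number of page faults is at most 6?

4

f=1: 12 faults
f=2: 8 faults
f=3: 7 faults
f=4: 6 faults
f=5: 6 faults
f=6: 6 faults
Smallest f with faults ≤ 6 is 4.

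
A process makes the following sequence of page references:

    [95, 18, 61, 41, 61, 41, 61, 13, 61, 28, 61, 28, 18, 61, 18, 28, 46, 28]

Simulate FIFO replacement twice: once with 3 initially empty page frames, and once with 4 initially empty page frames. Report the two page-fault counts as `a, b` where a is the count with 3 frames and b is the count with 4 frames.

10, 9

3 frames: F F F F . . . F . F F . F . . . F F → 10 faults.
4 frames: F F F F . . . F . F . . F F . . F . → 9 faults.
9 < 10: adding a frame reduced faults, as is typical.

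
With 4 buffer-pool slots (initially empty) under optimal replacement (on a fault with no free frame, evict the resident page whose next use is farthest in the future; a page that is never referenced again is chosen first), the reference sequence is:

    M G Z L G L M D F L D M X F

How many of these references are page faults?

7

M -> miss, frames {M}
G -> miss, frames {M,G}
Z -> miss, frames {M,G,Z}
L -> miss, frames {M,G,Z,L}
G -> hit
L -> hit
M -> hit
D -> miss, evict Z, frames {M,G,L,D}
F -> miss, evict G, frames {M,L,D,F}
L -> hit
D -> hit
M -> hit
X -> miss, evict D, frames {M,L,F,X}
F -> hit
Page faults: 7.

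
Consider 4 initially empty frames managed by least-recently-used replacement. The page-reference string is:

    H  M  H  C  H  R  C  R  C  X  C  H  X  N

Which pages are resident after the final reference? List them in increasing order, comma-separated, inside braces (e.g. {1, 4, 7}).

{C, H, N, X}

H → fault, frames [H]
M → fault, frames [H, M]
H → hit
C → fault, frames [M, H, C]
H → hit
R → fault, frames [M, C, H, R]
C → hit
R → hit
C → hit
X → fault, evict M, frames [H, R, C, X]
C → hit
H → hit
X → hit
N → fault, evict R, frames [C, H, X, N]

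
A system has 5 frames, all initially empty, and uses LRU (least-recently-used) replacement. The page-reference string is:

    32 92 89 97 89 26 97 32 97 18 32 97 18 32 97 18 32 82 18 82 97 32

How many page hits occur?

32: miss, frames (32)
92: miss, frames (32 92)
89: miss, frames (32 92 89)
97: miss, frames (32 92 89 97)
89: hit
26: miss, frames (32 92 97 89 26)
97: hit
32: hit
97: hit
18: miss, evict 92, frames (89 26 32 97 18)
32: hit
97: hit
18: hit
32: hit
97: hit
18: hit
32: hit
82: miss, evict 89, frames (26 97 18 32 82)
18: hit
82: hit
97: hit
32: hit
Hits: 15.

15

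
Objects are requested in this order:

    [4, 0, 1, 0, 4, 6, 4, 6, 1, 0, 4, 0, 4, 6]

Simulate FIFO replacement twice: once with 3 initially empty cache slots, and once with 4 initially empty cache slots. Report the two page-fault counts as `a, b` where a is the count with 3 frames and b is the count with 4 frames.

3 frames: F F F . . F F . . F . . . . → 6 faults.
4 frames: F F F . . F . . . . . . . . → 4 faults.
4 < 6: adding a frame reduced faults, as is typical.

6, 4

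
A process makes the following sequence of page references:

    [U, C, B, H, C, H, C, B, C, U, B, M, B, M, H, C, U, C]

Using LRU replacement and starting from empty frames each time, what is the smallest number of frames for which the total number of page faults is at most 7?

5

f=1: 18 faults
f=2: 12 faults
f=3: 9 faults
f=4: 8 faults
f=5: 5 faults
Smallest f with faults ≤ 7 is 5.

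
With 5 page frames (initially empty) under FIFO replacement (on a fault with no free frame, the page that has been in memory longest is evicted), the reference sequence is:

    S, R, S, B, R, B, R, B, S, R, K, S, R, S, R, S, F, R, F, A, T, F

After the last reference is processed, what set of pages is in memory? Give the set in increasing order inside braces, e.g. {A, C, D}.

{A, B, F, K, T}

S: miss, frames (S)
R: miss, frames (S R)
S: hit
B: miss, frames (S R B)
R: hit
B: hit
R: hit
B: hit
S: hit
R: hit
K: miss, frames (S R B K)
S: hit
R: hit
S: hit
R: hit
S: hit
F: miss, frames (S R B K F)
R: hit
F: hit
A: miss, evict S, frames (R B K F A)
T: miss, evict R, frames (B K F A T)
F: hit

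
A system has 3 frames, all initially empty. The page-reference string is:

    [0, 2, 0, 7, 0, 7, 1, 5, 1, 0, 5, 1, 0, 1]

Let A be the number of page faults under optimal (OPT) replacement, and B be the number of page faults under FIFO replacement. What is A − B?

Under OPT: F F . F . . F F . . . . . . → 5 faults.
Under FIFO: F F . F . . F F . F . . . . → 6 faults.
A − B = 5 − 6 = -1.

-1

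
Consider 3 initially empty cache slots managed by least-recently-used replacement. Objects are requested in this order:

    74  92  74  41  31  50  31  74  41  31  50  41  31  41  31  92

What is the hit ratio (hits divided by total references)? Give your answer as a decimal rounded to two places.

74 -> miss, frames (74)
92 -> miss, frames (74 92)
74 -> hit
41 -> miss, frames (92 74 41)
31 -> miss, evict 92, frames (74 41 31)
50 -> miss, evict 74, frames (41 31 50)
31 -> hit
74 -> miss, evict 41, frames (50 31 74)
41 -> miss, evict 50, frames (31 74 41)
31 -> hit
50 -> miss, evict 74, frames (41 31 50)
41 -> hit
31 -> hit
41 -> hit
31 -> hit
92 -> miss, evict 50, frames (41 31 92)
Hits: 7 of 16 references → 7/16 = 0.4375.

0.44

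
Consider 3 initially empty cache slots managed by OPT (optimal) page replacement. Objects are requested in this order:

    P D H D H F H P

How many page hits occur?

4

P: fault, frames {P}
D: fault, frames {P,D}
H: fault, frames {P,D,H}
D: hit
H: hit
F: fault, evict D, frames {P,H,F}
H: hit
P: hit
Hits: 4.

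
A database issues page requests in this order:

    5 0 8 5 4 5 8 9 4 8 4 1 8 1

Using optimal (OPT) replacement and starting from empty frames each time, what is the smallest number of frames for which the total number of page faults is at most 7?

f=1: 14 faults
f=2: 8 faults
f=3: 6 faults
f=4: 6 faults
f=5: 6 faults
f=6: 6 faults
Smallest f with faults ≤ 7 is 3.

3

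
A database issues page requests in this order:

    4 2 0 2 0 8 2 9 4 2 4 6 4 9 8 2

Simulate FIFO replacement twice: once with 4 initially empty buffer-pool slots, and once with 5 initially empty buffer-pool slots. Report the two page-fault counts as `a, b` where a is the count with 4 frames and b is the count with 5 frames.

4 frames: F F F . . F . F F F . F . . F . → 9 faults.
5 frames: F F F . . F . F . . . F F . . F → 8 faults.
8 < 9: adding a frame reduced faults, as is typical.

9, 8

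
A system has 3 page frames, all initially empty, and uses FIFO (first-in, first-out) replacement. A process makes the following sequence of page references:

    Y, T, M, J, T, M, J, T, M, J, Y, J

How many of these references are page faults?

5

Y → miss, frames [Y]
T → miss, frames [Y, T]
M → miss, frames [Y, T, M]
J → miss, evict Y, frames [T, M, J]
T → hit
M → hit
J → hit
T → hit
M → hit
J → hit
Y → miss, evict T, frames [M, J, Y]
J → hit
Page faults: 5.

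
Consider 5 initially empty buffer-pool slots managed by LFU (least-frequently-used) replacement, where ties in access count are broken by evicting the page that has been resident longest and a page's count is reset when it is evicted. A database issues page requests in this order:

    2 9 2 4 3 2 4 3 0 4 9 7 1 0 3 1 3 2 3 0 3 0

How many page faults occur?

2 -> fault, frames [2]
9 -> fault, frames [2, 9]
2 -> hit
4 -> fault, frames [2, 9, 4]
3 -> fault, frames [2, 9, 4, 3]
2 -> hit
4 -> hit
3 -> hit
0 -> fault, frames [2, 9, 4, 3, 0]
4 -> hit
9 -> hit
7 -> fault, evict 0, frames [2, 9, 4, 3, 7]
1 -> fault, evict 7, frames [2, 9, 4, 3, 1]
0 -> fault, evict 1, frames [2, 9, 4, 3, 0]
3 -> hit
1 -> fault, evict 0, frames [2, 9, 4, 3, 1]
3 -> hit
2 -> hit
3 -> hit
0 -> fault, evict 1, frames [2, 9, 4, 3, 0]
3 -> hit
0 -> hit
Page faults: 10.

10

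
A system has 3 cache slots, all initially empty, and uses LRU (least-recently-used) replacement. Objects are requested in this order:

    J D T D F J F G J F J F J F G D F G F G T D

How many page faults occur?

J -> miss, frames {J}
D -> miss, frames {J,D}
T -> miss, frames {J,D,T}
D -> hit
F -> miss, evict J, frames {T,D,F}
J -> miss, evict T, frames {D,F,J}
F -> hit
G -> miss, evict D, frames {J,F,G}
J -> hit
F -> hit
J -> hit
F -> hit
J -> hit
F -> hit
G -> hit
D -> miss, evict J, frames {F,G,D}
F -> hit
G -> hit
F -> hit
G -> hit
T -> miss, evict D, frames {F,G,T}
D -> miss, evict F, frames {G,T,D}
Page faults: 9.

9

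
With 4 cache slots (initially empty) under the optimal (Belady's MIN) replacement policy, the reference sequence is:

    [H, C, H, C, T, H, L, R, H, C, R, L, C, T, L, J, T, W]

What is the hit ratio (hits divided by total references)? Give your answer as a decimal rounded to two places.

H -> miss, frames [H]
C -> miss, frames [H, C]
H -> hit
C -> hit
T -> miss, frames [H, C, T]
H -> hit
L -> miss, frames [H, C, T, L]
R -> miss, evict T, frames [H, C, L, R]
H -> hit
C -> hit
R -> hit
L -> hit
C -> hit
T -> miss, evict R, frames [H, C, L, T]
L -> hit
J -> miss, evict L, frames [H, C, T, J]
T -> hit
W -> miss, evict J, frames [H, C, T, W]
Hits: 10 of 18 references → 10/18 = 0.5556.

0.56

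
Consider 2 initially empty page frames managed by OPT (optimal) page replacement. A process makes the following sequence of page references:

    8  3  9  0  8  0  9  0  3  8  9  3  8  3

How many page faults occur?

8

8: miss, frames (8)
3: miss, frames (8 3)
9: miss, evict 3, frames (8 9)
0: miss, evict 9, frames (8 0)
8: hit
0: hit
9: miss, evict 8, frames (0 9)
0: hit
3: miss, evict 0, frames (9 3)
8: miss, evict 3, frames (9 8)
9: hit
3: miss, evict 9, frames (8 3)
8: hit
3: hit
Page faults: 8.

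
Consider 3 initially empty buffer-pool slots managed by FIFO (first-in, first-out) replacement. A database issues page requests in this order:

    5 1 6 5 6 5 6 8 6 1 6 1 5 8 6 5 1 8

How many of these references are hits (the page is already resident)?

12

5 -> fault, frames {5}
1 -> fault, frames {5,1}
6 -> fault, frames {5,1,6}
5 -> hit
6 -> hit
5 -> hit
6 -> hit
8 -> fault, evict 5, frames {1,6,8}
6 -> hit
1 -> hit
6 -> hit
1 -> hit
5 -> fault, evict 1, frames {6,8,5}
8 -> hit
6 -> hit
5 -> hit
1 -> fault, evict 6, frames {8,5,1}
8 -> hit
Hits: 12.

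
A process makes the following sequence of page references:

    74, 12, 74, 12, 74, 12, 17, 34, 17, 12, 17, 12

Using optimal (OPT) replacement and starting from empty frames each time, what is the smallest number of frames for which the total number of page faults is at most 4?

f=1: 12 faults
f=2: 5 faults
f=3: 4 faults
f=4: 4 faults
Smallest f with faults ≤ 4 is 3.

3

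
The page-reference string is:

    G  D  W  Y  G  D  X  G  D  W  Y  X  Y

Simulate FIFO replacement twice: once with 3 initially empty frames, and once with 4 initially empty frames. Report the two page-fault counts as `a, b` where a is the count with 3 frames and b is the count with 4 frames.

9, 10

3 frames: F F F F F F F . . F F . . → 9 faults.
4 frames: F F F F . . F F F F F F . → 10 faults.
10 > 9: adding a frame increased faults — Belady's anomaly.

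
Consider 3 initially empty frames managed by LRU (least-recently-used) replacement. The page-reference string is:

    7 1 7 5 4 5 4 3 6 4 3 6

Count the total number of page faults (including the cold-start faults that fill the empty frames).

6

7 → fault, frames [7]
1 → fault, frames [7, 1]
7 → hit
5 → fault, frames [1, 7, 5]
4 → fault, evict 1, frames [7, 5, 4]
5 → hit
4 → hit
3 → fault, evict 7, frames [5, 4, 3]
6 → fault, evict 5, frames [4, 3, 6]
4 → hit
3 → hit
6 → hit
Page faults: 6.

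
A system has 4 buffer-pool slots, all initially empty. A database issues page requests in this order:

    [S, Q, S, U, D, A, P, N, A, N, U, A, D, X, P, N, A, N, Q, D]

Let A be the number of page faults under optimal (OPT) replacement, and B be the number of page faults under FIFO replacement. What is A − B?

Under OPT: F F . F F F F F . . . . . F F . . . F . → 10 faults.
Under FIFO: F F . F F F F F . . F . F F F F F . F F → 15 faults.
A − B = 10 − 15 = -5.

-5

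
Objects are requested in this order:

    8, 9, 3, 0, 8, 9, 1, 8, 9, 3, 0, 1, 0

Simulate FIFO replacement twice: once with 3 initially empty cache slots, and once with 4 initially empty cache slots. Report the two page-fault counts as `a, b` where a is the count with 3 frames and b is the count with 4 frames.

3 frames: F F F F F F F . . F F . . → 9 faults.
4 frames: F F F F . . F F F F F F . → 10 faults.
10 > 9: adding a frame increased faults — Belady's anomaly.

9, 10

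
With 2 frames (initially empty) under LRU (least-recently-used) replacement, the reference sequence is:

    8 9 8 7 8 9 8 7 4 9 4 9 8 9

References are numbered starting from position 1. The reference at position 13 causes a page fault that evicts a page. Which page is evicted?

4

pos 1: 8 → fault, frames {8}
pos 2: 9 → fault, frames {8,9}
pos 3: 8 → hit
pos 4: 7 → fault, evict 9, frames {8,7}
pos 5: 8 → hit
pos 6: 9 → fault, evict 7, frames {8,9}
pos 7: 8 → hit
pos 8: 7 → fault, evict 9, frames {8,7}
pos 9: 4 → fault, evict 8, frames {7,4}
pos 10: 9 → fault, evict 7, frames {4,9}
pos 11: 4 → hit
pos 12: 9 → hit
pos 13: 8 → fault, evict 4, frames {9,8}
At position 13, page 4 is evicted.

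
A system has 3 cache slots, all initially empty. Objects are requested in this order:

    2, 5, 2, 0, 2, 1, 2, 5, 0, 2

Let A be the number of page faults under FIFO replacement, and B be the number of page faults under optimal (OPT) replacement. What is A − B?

2

Under FIFO: F F . F . F F F F . → 7 faults.
Under OPT: F F . F . F . . F . → 5 faults.
A − B = 7 − 5 = 2.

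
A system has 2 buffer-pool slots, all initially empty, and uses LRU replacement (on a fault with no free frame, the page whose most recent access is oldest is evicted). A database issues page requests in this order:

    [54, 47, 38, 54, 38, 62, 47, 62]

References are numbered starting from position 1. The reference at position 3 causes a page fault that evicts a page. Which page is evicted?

pos 1: 54 -> fault, frames {54}
pos 2: 47 -> fault, frames {54,47}
pos 3: 38 -> fault, evict 54, frames {47,38}
At position 3, page 54 is evicted.

54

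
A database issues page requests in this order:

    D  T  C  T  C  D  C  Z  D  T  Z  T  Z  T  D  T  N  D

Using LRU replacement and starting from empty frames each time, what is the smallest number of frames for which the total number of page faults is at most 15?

f=1: 18 faults
f=2: 11 faults
f=3: 6 faults
f=4: 5 faults
f=5: 5 faults
Smallest f with faults ≤ 15 is 2.

2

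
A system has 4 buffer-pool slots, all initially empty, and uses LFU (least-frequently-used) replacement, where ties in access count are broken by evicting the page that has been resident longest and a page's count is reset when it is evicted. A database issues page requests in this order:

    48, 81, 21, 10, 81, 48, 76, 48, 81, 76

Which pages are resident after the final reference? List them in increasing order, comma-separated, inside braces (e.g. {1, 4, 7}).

48: fault, frames {48}
81: fault, frames {48,81}
21: fault, frames {48,81,21}
10: fault, frames {48,81,21,10}
81: hit
48: hit
76: fault, evict 21, frames {48,81,10,76}
48: hit
81: hit
76: hit

{10, 48, 76, 81}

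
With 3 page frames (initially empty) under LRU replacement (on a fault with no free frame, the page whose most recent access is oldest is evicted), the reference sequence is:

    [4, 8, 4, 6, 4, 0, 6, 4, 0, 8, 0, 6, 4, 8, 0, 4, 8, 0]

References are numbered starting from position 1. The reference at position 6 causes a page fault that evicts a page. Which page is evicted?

pos 1: 4: miss, frames [4]
pos 2: 8: miss, frames [4, 8]
pos 3: 4: hit
pos 4: 6: miss, frames [8, 4, 6]
pos 5: 4: hit
pos 6: 0: miss, evict 8, frames [6, 4, 0]
At position 6, page 8 is evicted.

8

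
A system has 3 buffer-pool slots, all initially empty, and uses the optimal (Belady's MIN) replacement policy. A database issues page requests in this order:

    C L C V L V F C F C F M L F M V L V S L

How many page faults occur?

7

C -> fault, frames {C}
L -> fault, frames {C,L}
C -> hit
V -> fault, frames {C,L,V}
L -> hit
V -> hit
F -> fault, evict V, frames {C,L,F}
C -> hit
F -> hit
C -> hit
F -> hit
M -> fault, evict C, frames {L,F,M}
L -> hit
F -> hit
M -> hit
V -> fault, evict M, frames {L,F,V}
L -> hit
V -> hit
S -> fault, evict V, frames {L,F,S}
L -> hit
Page faults: 7.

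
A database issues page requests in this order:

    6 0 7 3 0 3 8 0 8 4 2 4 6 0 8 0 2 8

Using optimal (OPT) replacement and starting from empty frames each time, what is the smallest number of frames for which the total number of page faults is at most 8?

4

f=1: 18 faults
f=2: 11 faults
f=3: 9 faults
f=4: 8 faults
f=5: 7 faults
f=6: 7 faults
f=7: 7 faults
Smallest f with faults ≤ 8 is 4.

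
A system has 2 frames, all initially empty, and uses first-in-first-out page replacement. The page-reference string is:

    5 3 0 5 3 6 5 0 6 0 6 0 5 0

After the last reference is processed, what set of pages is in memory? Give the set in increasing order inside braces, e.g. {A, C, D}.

{0, 5}

5 -> miss, frames (5)
3 -> miss, frames (5 3)
0 -> miss, evict 5, frames (3 0)
5 -> miss, evict 3, frames (0 5)
3 -> miss, evict 0, frames (5 3)
6 -> miss, evict 5, frames (3 6)
5 -> miss, evict 3, frames (6 5)
0 -> miss, evict 6, frames (5 0)
6 -> miss, evict 5, frames (0 6)
0 -> hit
6 -> hit
0 -> hit
5 -> miss, evict 0, frames (6 5)
0 -> miss, evict 6, frames (5 0)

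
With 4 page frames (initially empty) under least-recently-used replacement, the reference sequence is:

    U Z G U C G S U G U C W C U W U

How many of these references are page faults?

U: fault, frames [U]
Z: fault, frames [U, Z]
G: fault, frames [U, Z, G]
U: hit
C: fault, frames [Z, G, U, C]
G: hit
S: fault, evict Z, frames [U, C, G, S]
U: hit
G: hit
U: hit
C: hit
W: fault, evict S, frames [G, U, C, W]
C: hit
U: hit
W: hit
U: hit
Page faults: 6.

6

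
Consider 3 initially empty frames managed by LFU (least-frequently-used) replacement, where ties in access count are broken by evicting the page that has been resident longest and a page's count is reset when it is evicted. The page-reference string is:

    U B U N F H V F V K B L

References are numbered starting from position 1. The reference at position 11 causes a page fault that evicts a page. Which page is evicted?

pos 1: U → fault, frames {U}
pos 2: B → fault, frames {U,B}
pos 3: U → hit
pos 4: N → fault, frames {U,B,N}
pos 5: F → fault, evict B, frames {U,N,F}
pos 6: H → fault, evict N, frames {U,F,H}
pos 7: V → fault, evict F, frames {U,H,V}
pos 8: F → fault, evict H, frames {U,V,F}
pos 9: V → hit
pos 10: K → fault, evict F, frames {U,V,K}
pos 11: B → fault, evict K, frames {U,V,B}
At position 11, page K is evicted.

K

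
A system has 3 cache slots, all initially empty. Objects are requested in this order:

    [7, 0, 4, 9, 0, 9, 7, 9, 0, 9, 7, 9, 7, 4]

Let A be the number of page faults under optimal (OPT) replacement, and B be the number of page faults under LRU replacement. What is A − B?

Under OPT: F F F F . . . . . . . . . F → 5 faults.
Under LRU: F F F F . . F . . . . . . F → 6 faults.
A − B = 5 − 6 = -1.

-1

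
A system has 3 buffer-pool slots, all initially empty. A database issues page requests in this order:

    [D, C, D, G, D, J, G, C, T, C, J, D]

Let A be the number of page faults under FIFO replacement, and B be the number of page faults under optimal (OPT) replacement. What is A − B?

Under FIFO: F F . F . F . . F F . F → 7 faults.
Under OPT: F F . F . F . . F . . F → 6 faults.
A − B = 7 − 6 = 1.

1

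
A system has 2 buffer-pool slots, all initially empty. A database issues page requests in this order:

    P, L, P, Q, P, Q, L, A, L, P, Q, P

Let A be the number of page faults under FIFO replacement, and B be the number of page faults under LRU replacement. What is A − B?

Under FIFO: F F . F F . F F . F F . → 8 faults.
Under LRU: F F . F . . F F . F F . → 7 faults.
A − B = 8 − 7 = 1.

1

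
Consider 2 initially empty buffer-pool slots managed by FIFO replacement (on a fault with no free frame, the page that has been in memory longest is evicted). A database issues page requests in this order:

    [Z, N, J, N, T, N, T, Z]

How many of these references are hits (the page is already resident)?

2

Z: miss, frames {Z}
N: miss, frames {Z,N}
J: miss, evict Z, frames {N,J}
N: hit
T: miss, evict N, frames {J,T}
N: miss, evict J, frames {T,N}
T: hit
Z: miss, evict T, frames {N,Z}
Hits: 2.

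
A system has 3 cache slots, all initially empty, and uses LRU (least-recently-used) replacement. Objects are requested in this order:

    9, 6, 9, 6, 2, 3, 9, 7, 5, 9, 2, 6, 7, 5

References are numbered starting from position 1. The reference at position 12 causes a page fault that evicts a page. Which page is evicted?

pos 1: 9: fault, frames [9]
pos 2: 6: fault, frames [9, 6]
pos 3: 9: hit
pos 4: 6: hit
pos 5: 2: fault, frames [9, 6, 2]
pos 6: 3: fault, evict 9, frames [6, 2, 3]
pos 7: 9: fault, evict 6, frames [2, 3, 9]
pos 8: 7: fault, evict 2, frames [3, 9, 7]
pos 9: 5: fault, evict 3, frames [9, 7, 5]
pos 10: 9: hit
pos 11: 2: fault, evict 7, frames [5, 9, 2]
pos 12: 6: fault, evict 5, frames [9, 2, 6]
At position 12, page 5 is evicted.

5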